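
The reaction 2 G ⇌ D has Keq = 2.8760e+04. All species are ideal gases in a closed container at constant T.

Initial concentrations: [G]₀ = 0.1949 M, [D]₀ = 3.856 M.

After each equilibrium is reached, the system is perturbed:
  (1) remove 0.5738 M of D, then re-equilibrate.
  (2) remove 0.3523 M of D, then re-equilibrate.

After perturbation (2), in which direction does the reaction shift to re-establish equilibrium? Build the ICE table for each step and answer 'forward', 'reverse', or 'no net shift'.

Q₀ = 101.5 vs Keq = 2.8760e+04 ⇒ Q<K, forward
Step 1:
                    G           D
  I            0.1949       3.856
  C           -0.1832     0.09159
  E           0.01172       3.948
  solve Keq expr → x = 0.09159; check Q = 2.8760e+04
Then remove 0.5738 M of D.
Step 2:
                    G           D
  I           0.01172       3.374
  C       -8.8418e-04  4.4209e-04
  E           0.01083       3.374
  solve Keq expr → x = 4.4209e-04; check Q = 2.8760e+04
Then remove 0.3523 M of D.
Step 3:
                    G           D
  I           0.01083       3.022
  C       -5.8055e-04  2.9028e-04
  E           0.01025       3.022
  solve Keq expr → x = 2.9028e-04; check Q = 2.8760e+04

Direction: forward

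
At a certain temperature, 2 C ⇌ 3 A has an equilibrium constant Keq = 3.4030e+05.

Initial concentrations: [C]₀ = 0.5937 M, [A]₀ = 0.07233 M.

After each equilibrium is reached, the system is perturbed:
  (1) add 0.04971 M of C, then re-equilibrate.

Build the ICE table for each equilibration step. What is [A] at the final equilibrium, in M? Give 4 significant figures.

Q₀ = 0.001074 vs Keq = 3.4030e+05 ⇒ Q<K, forward
Step 1:
                  C         A
  Initial    0.5937   0.07233
  Change    -0.5921    0.8881
  Equil    0.001614    0.9605
  solve Keq expr → x = 0.296; check Q = 3.4030e+05
Then add 0.04971 M of C.
Step 2:
                  C         A
  Initial   0.05132    0.9605
  Change   -0.04952   0.07428
  Equil    0.001804     1.035
  solve Keq expr → x = 0.02476; check Q = 3.4030e+05

[A]_eq = 1.035 M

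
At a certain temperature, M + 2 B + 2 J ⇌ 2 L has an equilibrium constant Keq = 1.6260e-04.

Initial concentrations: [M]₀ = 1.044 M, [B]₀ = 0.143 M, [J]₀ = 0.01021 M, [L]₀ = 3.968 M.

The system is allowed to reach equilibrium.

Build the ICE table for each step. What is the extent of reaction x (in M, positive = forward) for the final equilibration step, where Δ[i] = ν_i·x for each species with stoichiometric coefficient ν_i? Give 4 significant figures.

Q₀ = 7.0749e+06 vs Keq = 1.6260e-04 ⇒ Q>K, reverse
Step 1:
                  M         B         J         L
  I           1.044     0.143   0.01021     3.968
  C           1.833     3.665     3.665    -3.665
  E           2.877     3.808     3.675    0.3027
  solve Keq expr → x = -1.833; check Q = 1.6260e-04

x = -1.833 M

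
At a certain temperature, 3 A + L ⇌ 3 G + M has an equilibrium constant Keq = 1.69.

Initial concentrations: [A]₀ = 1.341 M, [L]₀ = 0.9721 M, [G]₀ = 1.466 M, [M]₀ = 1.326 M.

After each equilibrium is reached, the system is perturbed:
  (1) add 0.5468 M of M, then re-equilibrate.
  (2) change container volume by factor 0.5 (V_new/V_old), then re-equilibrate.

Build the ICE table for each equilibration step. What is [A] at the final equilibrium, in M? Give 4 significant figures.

[A]_eq = 2.848 M

Q₀ = 1.782 vs Keq = 1.69 ⇒ Q>K, reverse
Step 1:
                  A         L         G         M
  init        1.341    0.9721     1.466     1.326
  Δ         0.01089   0.00363  -0.01089  -0.00363
  eq          1.352    0.9757     1.455     1.322
  solve Keq expr → x = -0.00363; check Q = 1.69
Then add 0.5468 M of M.
Step 2:
                  A         L         G         M
  init        1.352    0.9757     1.455     1.869
  Δ          0.0722   0.02407   -0.0722  -0.02407
  eq          1.424    0.9998     1.383     1.845
  solve Keq expr → x = -0.02407; check Q = 1.69
Then change container volume by factor 0.5 (V_new/V_old).
Step 3:
                  A         L         G         M
  init        2.848         2     2.766      3.69
  Δ               0         0         0         0
  eq          2.848         2     2.766      3.69
  solve Keq expr → x = 0; check Q = 1.69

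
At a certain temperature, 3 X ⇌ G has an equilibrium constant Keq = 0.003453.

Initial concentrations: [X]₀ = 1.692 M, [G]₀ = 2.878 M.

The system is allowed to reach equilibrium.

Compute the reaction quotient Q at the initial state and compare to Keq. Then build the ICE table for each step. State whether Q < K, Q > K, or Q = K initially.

Q₀ = 0.5941; Q > K (proceeds reverse)

Q₀ = 0.5941 vs Keq = 0.003453 ⇒ Q>K, reverse
Step 1:
                  X         G
  I           1.692     2.878
  C           5.217    -1.739
  E           6.909     1.139
  solve Keq expr → x = -1.739; check Q = 0.003453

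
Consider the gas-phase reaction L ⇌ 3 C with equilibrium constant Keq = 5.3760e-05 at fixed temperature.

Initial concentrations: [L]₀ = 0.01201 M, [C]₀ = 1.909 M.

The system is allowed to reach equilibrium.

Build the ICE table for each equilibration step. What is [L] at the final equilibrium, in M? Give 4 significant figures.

Q₀ = 579.3 vs Keq = 5.3760e-05 ⇒ Q>K, reverse
Step 1:
                   L          C
  I          0.01201      1.909
  C           0.6255     -1.877
  E           0.6375    0.03248
  solve Keq expr → x = -0.6255; check Q = 5.3760e-05

[L]_eq = 0.6375 M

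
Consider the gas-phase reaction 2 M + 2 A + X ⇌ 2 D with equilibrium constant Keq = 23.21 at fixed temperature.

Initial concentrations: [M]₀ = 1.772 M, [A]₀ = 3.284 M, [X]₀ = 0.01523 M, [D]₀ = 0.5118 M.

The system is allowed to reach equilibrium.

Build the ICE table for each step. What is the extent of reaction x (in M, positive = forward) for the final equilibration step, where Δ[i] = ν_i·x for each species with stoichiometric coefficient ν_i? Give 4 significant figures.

Q₀ = 0.5079 vs Keq = 23.21 ⇒ Q<K, forward
Step 1:
                   M          A          X          D
  I            1.772      3.284    0.01523     0.5118
  C         -0.02967   -0.02967   -0.01484    0.02967
  E            1.742      3.254 3.9292e-04     0.5415
  solve Keq expr → x = 0.01484; check Q = 23.21

x = 0.01484 M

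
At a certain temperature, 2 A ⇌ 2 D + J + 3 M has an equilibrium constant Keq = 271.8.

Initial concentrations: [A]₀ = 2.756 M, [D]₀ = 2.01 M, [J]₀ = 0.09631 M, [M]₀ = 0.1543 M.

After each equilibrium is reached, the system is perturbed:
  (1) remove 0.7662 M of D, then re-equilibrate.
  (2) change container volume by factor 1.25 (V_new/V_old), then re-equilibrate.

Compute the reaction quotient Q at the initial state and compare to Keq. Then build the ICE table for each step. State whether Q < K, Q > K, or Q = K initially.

Q₀ = 1.8819e-04; Q < K (proceeds forward)

Q₀ = 1.8819e-04 vs Keq = 271.8 ⇒ Q<K, forward
Step 1:
                   A          D          J          M
  init         2.756       2.01    0.09631     0.1543
  Δ           -1.735      1.735     0.8675      2.603
  eq           1.021      3.745     0.9639      2.757
  solve Keq expr → x = 0.8675; check Q = 271.8
Then remove 0.7662 M of D.
Step 2:
                   A          D          J          M
  init         1.021      2.979     0.9639      2.757
  Δ         -0.09507    0.09507    0.04754     0.1426
  eq          0.9258      3.074      1.011        2.9
  solve Keq expr → x = 0.04754; check Q = 271.8
Then change container volume by factor 1.25 (V_new/V_old).
Step 3:
                   A          D          J          M
  init        0.7407      2.459     0.8091       2.32
  Δ          -0.1431     0.1431    0.07154     0.2146
  eq          0.5976      2.602     0.8807      2.534
  solve Keq expr → x = 0.07154; check Q = 271.8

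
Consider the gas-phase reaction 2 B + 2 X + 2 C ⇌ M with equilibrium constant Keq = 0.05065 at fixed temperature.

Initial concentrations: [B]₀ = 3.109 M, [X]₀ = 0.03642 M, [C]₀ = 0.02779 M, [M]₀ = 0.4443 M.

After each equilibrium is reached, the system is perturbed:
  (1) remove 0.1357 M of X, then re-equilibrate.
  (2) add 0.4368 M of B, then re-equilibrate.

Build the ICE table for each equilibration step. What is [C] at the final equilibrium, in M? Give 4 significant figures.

[C]_eq = 0.6742 M

Q₀ = 4.4872e+04 vs Keq = 0.05065 ⇒ Q>K, reverse
Step 1:
                  B         X         C         M
  Initial     3.109   0.03642   0.02779    0.4443
  Change     0.6251    0.6251    0.6251   -0.3126
  Equil       3.734    0.6615    0.6529    0.1317
  solve Keq expr → x = -0.3126; check Q = 0.05065
Then remove 0.1357 M of X.
Step 2:
                  B         X         C         M
  Initial     3.734    0.5258    0.6529    0.1317
  Change    0.04067   0.04067   0.04067  -0.02033
  Equil       3.775    0.5665    0.6936    0.1114
  solve Keq expr → x = -0.02033; check Q = 0.05065
Then add 0.4368 M of B.
Step 3:
                  B         X         C         M
  Initial     4.212    0.5665    0.6936    0.1114
  Change   -0.01939  -0.01939  -0.01939  0.009693
  Equil       4.192    0.5471    0.6742    0.1211
  solve Keq expr → x = 0.009693; check Q = 0.05065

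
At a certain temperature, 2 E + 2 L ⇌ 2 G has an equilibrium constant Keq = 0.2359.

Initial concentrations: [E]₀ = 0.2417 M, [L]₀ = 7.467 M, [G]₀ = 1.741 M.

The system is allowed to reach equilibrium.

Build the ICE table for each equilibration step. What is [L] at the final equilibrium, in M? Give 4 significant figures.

[L]_eq = 7.646 M

Q₀ = 0.9306 vs Keq = 0.2359 ⇒ Q>K, reverse
Step 1:
                    E           L           G
  I            0.2417       7.467       1.741
  C            0.1789      0.1789     -0.1789
  E            0.4206       7.646       1.562
  solve Keq expr → x = -0.08947; check Q = 0.2359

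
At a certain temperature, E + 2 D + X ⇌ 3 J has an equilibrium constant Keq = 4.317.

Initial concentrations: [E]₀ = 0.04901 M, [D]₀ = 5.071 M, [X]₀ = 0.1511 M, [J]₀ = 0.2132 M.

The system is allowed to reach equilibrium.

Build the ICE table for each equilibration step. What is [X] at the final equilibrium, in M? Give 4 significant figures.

Q₀ = 0.05089 vs Keq = 4.317 ⇒ Q<K, forward
Step 1:
                  E         D         X         J
  Initial   0.04901     5.071    0.1511    0.2132
  Change   -0.04526  -0.09052  -0.04526    0.1358
  Equil     0.00375      4.98    0.1058     0.349
  solve Keq expr → x = 0.04526; check Q = 4.317

[X]_eq = 0.1058 M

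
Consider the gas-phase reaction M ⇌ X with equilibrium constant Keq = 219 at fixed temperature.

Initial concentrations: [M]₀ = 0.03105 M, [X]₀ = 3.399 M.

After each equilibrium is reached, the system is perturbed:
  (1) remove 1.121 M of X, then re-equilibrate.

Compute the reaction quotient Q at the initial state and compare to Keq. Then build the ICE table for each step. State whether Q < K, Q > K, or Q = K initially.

Q₀ = 109.5 vs Keq = 219 ⇒ Q<K, forward
Step 1:
                    M           X
  I           0.03105       3.399
  C          -0.01546     0.01546
  E           0.01559       3.414
  solve Keq expr → x = 0.01546; check Q = 219
Then remove 1.121 M of X.
Step 2:
                    M           X
  I           0.01559       2.293
  C         -0.005095    0.005095
  E            0.0105       2.299
  solve Keq expr → x = 0.005095; check Q = 219

Q₀ = 109.5; Q < K (proceeds forward)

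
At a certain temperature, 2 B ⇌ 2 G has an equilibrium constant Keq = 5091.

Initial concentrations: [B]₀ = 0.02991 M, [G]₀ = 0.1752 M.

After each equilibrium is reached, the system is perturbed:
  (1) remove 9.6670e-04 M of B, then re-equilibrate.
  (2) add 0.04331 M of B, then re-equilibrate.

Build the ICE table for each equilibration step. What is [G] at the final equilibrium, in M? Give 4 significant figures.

[G]_eq = 0.244 M

Q₀ = 34.31 vs Keq = 5091 ⇒ Q<K, forward
Step 1:
                    B           G
  init        0.02991      0.1752
  Δ          -0.02708     0.02708
  eq         0.002835      0.2023
  solve Keq expr → x = 0.01354; check Q = 5091
Then remove 9.6670e-04 M of B.
Step 2:
                    B           G
  init       0.001868      0.2023
  Δ        9.5334e-04 -9.5334e-04
  eq         0.002822      0.2013
  solve Keq expr → x = -4.7667e-04; check Q = 5091
Then add 0.04331 M of B.
Step 3:
                    B           G
  init        0.04613      0.2013
  Δ          -0.04271     0.04271
  eq          0.00342       0.244
  solve Keq expr → x = 0.02136; check Q = 5091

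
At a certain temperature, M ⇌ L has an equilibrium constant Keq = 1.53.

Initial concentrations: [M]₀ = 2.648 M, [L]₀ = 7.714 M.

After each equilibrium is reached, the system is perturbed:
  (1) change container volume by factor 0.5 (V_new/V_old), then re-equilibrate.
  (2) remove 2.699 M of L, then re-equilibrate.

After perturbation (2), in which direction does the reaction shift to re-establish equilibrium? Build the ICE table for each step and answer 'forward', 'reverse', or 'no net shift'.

Direction: forward

Q₀ = 2.913 vs Keq = 1.53 ⇒ Q>K, reverse
Step 1:
                    M           L
  Initial       2.648       7.714
  Change        1.448      -1.448
  Equil         4.096       6.266
  solve Keq expr → x = -1.448; check Q = 1.53
Then change container volume by factor 0.5 (V_new/V_old).
Step 2:
                    M           L
  Initial       8.191       12.53
  Change            0           0
  Equil         8.191       12.53
  solve Keq expr → x = 0; check Q = 1.53
Then remove 2.699 M of L.
Step 3:
                    M           L
  Initial       8.191       9.834
  Change       -1.067       1.067
  Equil         7.125        10.9
  solve Keq expr → x = 1.067; check Q = 1.53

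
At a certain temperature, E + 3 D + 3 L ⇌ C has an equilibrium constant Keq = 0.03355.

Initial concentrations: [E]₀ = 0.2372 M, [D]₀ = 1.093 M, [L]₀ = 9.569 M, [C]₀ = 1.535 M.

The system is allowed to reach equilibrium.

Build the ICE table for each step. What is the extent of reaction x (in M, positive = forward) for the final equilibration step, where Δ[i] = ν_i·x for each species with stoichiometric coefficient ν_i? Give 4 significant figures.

Q₀ = 0.005656 vs Keq = 0.03355 ⇒ Q<K, forward
Step 1:
                   E          D          L          C
  Initial     0.2372      1.093      9.569      1.535
  Change     -0.1054    -0.3163    -0.3163     0.1054
  Equil       0.1318     0.7767      9.253       1.64
  solve Keq expr → x = 0.1054; check Q = 0.03355

x = 0.1054 M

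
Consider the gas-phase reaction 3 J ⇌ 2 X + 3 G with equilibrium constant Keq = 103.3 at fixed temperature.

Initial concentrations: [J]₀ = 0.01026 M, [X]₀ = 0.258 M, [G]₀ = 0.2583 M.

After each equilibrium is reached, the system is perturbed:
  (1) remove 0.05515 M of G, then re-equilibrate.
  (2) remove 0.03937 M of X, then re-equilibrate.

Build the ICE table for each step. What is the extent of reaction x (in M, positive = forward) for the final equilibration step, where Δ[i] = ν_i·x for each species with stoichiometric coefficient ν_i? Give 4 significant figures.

Q₀ = 1062 vs Keq = 103.3 ⇒ Q>K, reverse
Step 1:
                  J         X         G
  I         0.01026     0.258    0.2583
  C         0.01073 -0.007151  -0.01073
  E         0.02099    0.2508    0.2476
  solve Keq expr → x = -0.003576; check Q = 103.3
Then remove 0.05515 M of G.
Step 2:
                  J         X         G
  I         0.02099    0.2508    0.1924
  C       -0.004196  0.002797  0.004196
  E         0.01679    0.2536    0.1966
  solve Keq expr → x = 0.001399; check Q = 103.3
Then remove 0.03937 M of X.
Step 3:
                  J         X         G
  I         0.01679    0.2143    0.1966
  C       -0.001612  0.001075  0.001612
  E         0.01518    0.2154    0.1982
  solve Keq expr → x = 5.3742e-04; check Q = 103.3

x = 5.3742e-04 M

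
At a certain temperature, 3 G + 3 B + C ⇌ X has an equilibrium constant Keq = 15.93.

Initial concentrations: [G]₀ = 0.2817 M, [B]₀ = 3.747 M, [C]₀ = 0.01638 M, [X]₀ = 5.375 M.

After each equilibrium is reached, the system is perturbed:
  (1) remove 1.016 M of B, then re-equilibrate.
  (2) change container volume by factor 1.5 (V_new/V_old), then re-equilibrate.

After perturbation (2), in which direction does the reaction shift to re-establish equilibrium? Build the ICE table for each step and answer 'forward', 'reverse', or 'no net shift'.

Q₀ = 279 vs Keq = 15.93 ⇒ Q>K, reverse
Step 1:
                  G         B         C         X
  Initial    0.2817     3.747   0.01638     5.375
  Change     0.1544    0.1544   0.05147  -0.05147
  Equil      0.4361     3.901   0.06785     5.324
  solve Keq expr → x = -0.05147; check Q = 15.93
Then remove 1.016 M of B.
Step 2:
                  G         B         C         X
  Initial    0.4361     2.885   0.06785     5.324
  Change     0.0782    0.0782   0.02607  -0.02607
  Equil      0.5143     2.964   0.09391     5.297
  solve Keq expr → x = -0.02607; check Q = 15.93
Then change container volume by factor 1.5 (V_new/V_old).
Step 3:
                  G         B         C         X
  Initial    0.3429     1.976   0.06261     3.532
  Change     0.2022    0.2022   0.06739  -0.06739
  Equil      0.5451     2.178      0.13     3.464
  solve Keq expr → x = -0.06739; check Q = 15.93

Direction: reverse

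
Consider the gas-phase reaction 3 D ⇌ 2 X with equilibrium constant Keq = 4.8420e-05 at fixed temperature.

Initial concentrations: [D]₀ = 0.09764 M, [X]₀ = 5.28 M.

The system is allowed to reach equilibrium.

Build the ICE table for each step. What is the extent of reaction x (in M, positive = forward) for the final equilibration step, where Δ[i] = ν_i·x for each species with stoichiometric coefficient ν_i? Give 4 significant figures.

Q₀ = 2.9949e+04 vs Keq = 4.8420e-05 ⇒ Q>K, reverse
Step 1:
                   D          X
  init       0.09764       5.28
  Δ            7.693     -5.129
  eq           7.791     0.1513
  solve Keq expr → x = -2.564; check Q = 4.8420e-05

x = -2.564 M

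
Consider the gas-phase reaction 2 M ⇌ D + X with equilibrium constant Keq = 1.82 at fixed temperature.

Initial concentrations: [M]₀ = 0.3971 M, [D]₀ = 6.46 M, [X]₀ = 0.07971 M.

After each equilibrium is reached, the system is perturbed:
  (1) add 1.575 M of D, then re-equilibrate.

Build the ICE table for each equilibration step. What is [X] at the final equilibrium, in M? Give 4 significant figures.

Q₀ = 3.265 vs Keq = 1.82 ⇒ Q>K, reverse
Step 1:
                    M           D           X
  I            0.3971        6.46     0.07971
  C           0.04759    -0.02379    -0.02379
  E            0.4447       6.436     0.05592
  solve Keq expr → x = -0.02379; check Q = 1.82
Then add 1.575 M of D.
Step 2:
                    M           D           X
  I            0.4447       8.011     0.05592
  C           0.01551   -0.007757   -0.007757
  E            0.4602       8.003     0.04816
  solve Keq expr → x = -0.007757; check Q = 1.82

[X]_eq = 0.04816 M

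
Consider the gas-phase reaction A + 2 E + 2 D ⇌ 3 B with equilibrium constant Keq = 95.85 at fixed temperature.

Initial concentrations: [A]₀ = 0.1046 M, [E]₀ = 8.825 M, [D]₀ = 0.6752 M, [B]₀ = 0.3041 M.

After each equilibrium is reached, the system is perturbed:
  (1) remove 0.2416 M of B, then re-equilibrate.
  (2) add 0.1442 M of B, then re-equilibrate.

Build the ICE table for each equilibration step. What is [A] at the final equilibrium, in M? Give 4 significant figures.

[A]_eq = 9.1047e-05 M

Q₀ = 0.007572 vs Keq = 95.85 ⇒ Q<K, forward
Step 1:
                  A         E         D         B
  init       0.1046     8.825    0.6752    0.3041
  Δ         -0.1044   -0.2089   -0.2089    0.3133
  eq      1.5214e-04     8.616    0.4663    0.6174
  solve Keq expr → x = 0.1044; check Q = 95.85
Then remove 0.2416 M of B.
Step 2:
                  A         E         D         B
  init    1.5214e-04     8.616    0.4663    0.3758
  Δ       -1.1769e-04 -2.3538e-04 -2.3538e-04 3.5307e-04
  eq      3.4447e-05     8.616    0.4661    0.3762
  solve Keq expr → x = 1.1769e-04; check Q = 95.85
Then add 0.1442 M of B.
Step 3:
                  A         E         D         B
  init    3.4447e-05     8.616    0.4661    0.5204
  Δ       5.6600e-05 1.1320e-04 1.1320e-04 -1.6980e-04
  eq      9.1047e-05     8.616    0.4662    0.5202
  solve Keq expr → x = -5.6600e-05; check Q = 95.85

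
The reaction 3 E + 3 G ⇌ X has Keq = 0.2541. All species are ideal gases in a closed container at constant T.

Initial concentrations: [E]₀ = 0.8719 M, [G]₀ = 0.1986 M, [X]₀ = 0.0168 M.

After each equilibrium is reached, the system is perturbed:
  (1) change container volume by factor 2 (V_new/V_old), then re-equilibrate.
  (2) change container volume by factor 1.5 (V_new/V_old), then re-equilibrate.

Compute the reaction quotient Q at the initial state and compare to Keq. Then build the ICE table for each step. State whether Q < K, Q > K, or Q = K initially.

Q₀ = 3.236; Q > K (proceeds reverse)

Q₀ = 3.236 vs Keq = 0.2541 ⇒ Q>K, reverse
Step 1:
                  E         G         X
  init       0.8719    0.1986    0.0168
  Δ         0.04226   0.04226  -0.01409
  eq         0.9142    0.2409  0.002713
  solve Keq expr → x = -0.01409; check Q = 0.2541
Then change container volume by factor 2 (V_new/V_old).
Step 2:
                  E         G         X
  init       0.4571    0.1204  0.001356
  Δ        0.003925  0.003925 -0.001308
  eq          0.461    0.1244 4.7877e-05
  solve Keq expr → x = -0.001308; check Q = 0.2541
Then change container volume by factor 1.5 (V_new/V_old).
Step 3:
                  E         G         X
  init       0.3073    0.0829 3.1918e-05
  Δ       8.3097e-05 8.3097e-05 -2.7699e-05
  eq         0.3074   0.08299 4.2193e-06
  solve Keq expr → x = -2.7699e-05; check Q = 0.2541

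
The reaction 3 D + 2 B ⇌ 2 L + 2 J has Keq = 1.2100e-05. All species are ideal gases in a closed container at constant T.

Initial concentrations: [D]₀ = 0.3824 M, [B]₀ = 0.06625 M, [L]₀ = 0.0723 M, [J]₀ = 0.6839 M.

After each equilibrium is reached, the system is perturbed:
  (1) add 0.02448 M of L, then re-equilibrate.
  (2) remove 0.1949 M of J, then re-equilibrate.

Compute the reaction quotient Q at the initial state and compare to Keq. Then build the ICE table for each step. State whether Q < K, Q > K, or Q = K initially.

Q₀ = 9.962; Q > K (proceeds reverse)

Q₀ = 9.962 vs Keq = 1.2100e-05 ⇒ Q>K, reverse
Step 1:
                    D           B           L           J
  Initial      0.3824     0.06625      0.0723      0.6839
  Change        0.108     0.07203    -0.07203    -0.07203
  Equil        0.4904      0.1383  2.7001e-04      0.6119
  solve Keq expr → x = -0.03601; check Q = 1.2100e-05
Then add 0.02448 M of L.
Step 2:
                    D           B           L           J
  Initial      0.4904      0.1383     0.02475      0.6119
  Change      0.03657     0.02438    -0.02438    -0.02438
  Equil         0.527      0.1627  3.6848e-04      0.5875
  solve Keq expr → x = -0.01219; check Q = 1.2100e-05
Then remove 0.1949 M of J.
Step 3:
                    D           B           L           J
  Initial       0.527      0.1627  3.6848e-04      0.3926
  Change  -2.7245e-04 -1.8163e-04  1.8163e-04  1.8163e-04
  Equil        0.5267      0.1625  5.5012e-04      0.3928
  solve Keq expr → x = 9.0817e-05; check Q = 1.2100e-05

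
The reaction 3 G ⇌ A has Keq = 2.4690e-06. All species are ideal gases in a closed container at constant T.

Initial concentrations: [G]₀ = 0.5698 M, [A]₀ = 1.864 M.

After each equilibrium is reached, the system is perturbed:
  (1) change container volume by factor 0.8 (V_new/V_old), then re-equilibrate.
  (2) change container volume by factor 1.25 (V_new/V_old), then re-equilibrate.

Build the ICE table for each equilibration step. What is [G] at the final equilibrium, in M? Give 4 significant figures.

Q₀ = 10.08 vs Keq = 2.4690e-06 ⇒ Q>K, reverse
Step 1:
                    G           A
  I            0.5698       1.864
  C              5.59      -1.863
  E              6.16  5.7714e-04
  solve Keq expr → x = -1.863; check Q = 2.4690e-06
Then change container volume by factor 0.8 (V_new/V_old).
Step 2:
                    G           A
  I               7.7  7.2142e-04
  C         -0.001216  4.0526e-04
  E             7.699    0.001127
  solve Keq expr → x = 4.0526e-04; check Q = 2.4690e-06
Then change container volume by factor 1.25 (V_new/V_old).
Step 3:
                    G           A
  I             6.159  9.0135e-04
  C        9.7263e-04 -3.2421e-04
  E              6.16  5.7714e-04
  solve Keq expr → x = -3.2421e-04; check Q = 2.4690e-06

[G]_eq = 6.16 M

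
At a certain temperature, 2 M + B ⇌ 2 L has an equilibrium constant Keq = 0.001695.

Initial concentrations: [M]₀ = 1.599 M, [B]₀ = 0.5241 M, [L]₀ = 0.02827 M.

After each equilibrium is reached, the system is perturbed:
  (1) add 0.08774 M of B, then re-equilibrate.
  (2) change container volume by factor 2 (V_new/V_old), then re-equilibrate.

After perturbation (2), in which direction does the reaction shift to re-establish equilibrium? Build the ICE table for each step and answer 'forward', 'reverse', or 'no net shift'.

Direction: reverse

Q₀ = 5.9640e-04 vs Keq = 0.001695 ⇒ Q<K, forward
Step 1:
                   M          B          L
  I            1.599     0.5241    0.02827
  C         -0.01842  -0.009212    0.01842
  E            1.581     0.5149    0.04669
  solve Keq expr → x = 0.009212; check Q = 0.001695
Then add 0.08774 M of B.
Step 2:
                   M          B          L
  I            1.581     0.6026    0.04669
  C         -0.00363  -0.001815    0.00363
  E            1.577     0.6008    0.05032
  solve Keq expr → x = 0.001815; check Q = 0.001695
Then change container volume by factor 2 (V_new/V_old).
Step 3:
                   M          B          L
  I           0.7885     0.3004    0.02516
  C         0.007104   0.003552  -0.007104
  E           0.7956      0.304    0.01806
  solve Keq expr → x = -0.003552; check Q = 0.001695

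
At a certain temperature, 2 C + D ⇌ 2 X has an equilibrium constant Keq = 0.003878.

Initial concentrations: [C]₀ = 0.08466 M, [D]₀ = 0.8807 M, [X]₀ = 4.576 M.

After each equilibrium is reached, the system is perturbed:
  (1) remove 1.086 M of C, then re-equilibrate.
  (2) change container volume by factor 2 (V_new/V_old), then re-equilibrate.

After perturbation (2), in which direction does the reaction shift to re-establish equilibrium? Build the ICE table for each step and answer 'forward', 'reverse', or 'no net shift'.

Direction: reverse

Q₀ = 3317 vs Keq = 0.003878 ⇒ Q>K, reverse
Step 1:
                  C         D         X
  Initial   0.08466    0.8807     4.576
  Change      4.126     2.063    -4.126
  Equil       4.211     2.944    0.4499
  solve Keq expr → x = -2.063; check Q = 0.003878
Then remove 1.086 M of C.
Step 2:
                  C         D         X
  Initial     3.125     2.944    0.4499
  Change     0.1021   0.05107   -0.1021
  Equil       3.227     2.995    0.3478
  solve Keq expr → x = -0.05107; check Q = 0.003878
Then change container volume by factor 2 (V_new/V_old).
Step 3:
                  C         D         X
  Initial     1.613     1.497    0.1739
  Change    0.04641   0.02321  -0.04641
  Equil        1.66     1.521    0.1275
  solve Keq expr → x = -0.02321; check Q = 0.003878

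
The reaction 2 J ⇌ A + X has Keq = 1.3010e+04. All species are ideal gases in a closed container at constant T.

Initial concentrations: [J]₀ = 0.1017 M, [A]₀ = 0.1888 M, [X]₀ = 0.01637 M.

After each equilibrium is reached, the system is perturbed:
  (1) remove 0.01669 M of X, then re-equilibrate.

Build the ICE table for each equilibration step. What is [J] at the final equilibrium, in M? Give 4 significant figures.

[J]_eq = 9.5922e-04 M

Q₀ = 0.2988 vs Keq = 1.3010e+04 ⇒ Q<K, forward
Step 1:
                    J           A           X
  Initial      0.1017      0.1888     0.01637
  Change      -0.1006      0.0503      0.0503
  Equil      0.001107      0.2391     0.06667
  solve Keq expr → x = 0.0503; check Q = 1.3010e+04
Then remove 0.01669 M of X.
Step 2:
                    J           A           X
  Initial    0.001107      0.2391     0.04998
  Change  -1.4766e-04  7.3831e-05  7.3831e-05
  Equil    9.5922e-04      0.2392     0.05005
  solve Keq expr → x = 7.3831e-05; check Q = 1.3010e+04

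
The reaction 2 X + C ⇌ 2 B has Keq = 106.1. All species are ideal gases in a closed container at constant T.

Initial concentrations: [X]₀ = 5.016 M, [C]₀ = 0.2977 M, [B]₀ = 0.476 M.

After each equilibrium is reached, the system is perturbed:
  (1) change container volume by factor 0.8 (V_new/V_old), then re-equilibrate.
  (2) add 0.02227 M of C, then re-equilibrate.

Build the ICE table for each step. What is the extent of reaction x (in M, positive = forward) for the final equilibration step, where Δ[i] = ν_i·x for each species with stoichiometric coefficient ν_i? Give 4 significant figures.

x = 0.02222 M

Q₀ = 0.03025 vs Keq = 106.1 ⇒ Q<K, forward
Step 1:
                  X         C         B
  init        5.016    0.2977     0.476
  Δ         -0.5943   -0.2971    0.5943
  eq          4.422 5.5222e-04      1.07
  solve Keq expr → x = 0.2971; check Q = 106.1
Then change container volume by factor 0.8 (V_new/V_old).
Step 2:
                  X         C         B
  init        5.527 6.9028e-04     1.338
  Δ       -2.7555e-04 -1.3777e-04 2.7555e-04
  eq          5.527 5.5250e-04     1.338
  solve Keq expr → x = 1.3777e-04; check Q = 106.1
Then add 0.02227 M of C.
Step 3:
                  X         C         B
  init        5.527   0.02282     1.338
  Δ        -0.04445  -0.02222   0.04445
  eq          5.482 5.9942e-04     1.383
  solve Keq expr → x = 0.02222; check Q = 106.1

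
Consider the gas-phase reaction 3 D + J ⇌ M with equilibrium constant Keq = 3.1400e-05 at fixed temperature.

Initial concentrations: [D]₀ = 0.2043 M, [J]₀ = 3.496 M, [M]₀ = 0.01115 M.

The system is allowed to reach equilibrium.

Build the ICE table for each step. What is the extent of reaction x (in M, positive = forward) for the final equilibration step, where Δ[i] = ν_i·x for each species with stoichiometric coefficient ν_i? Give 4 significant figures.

x = -0.01115 M

Q₀ = 0.374 vs Keq = 3.1400e-05 ⇒ Q>K, reverse
Step 1:
                   D          J          M
  init        0.2043      3.496    0.01115
  Δ          0.03345    0.01115   -0.01115
  eq          0.2377      3.507 1.4799e-06
  solve Keq expr → x = -0.01115; check Q = 3.1400e-05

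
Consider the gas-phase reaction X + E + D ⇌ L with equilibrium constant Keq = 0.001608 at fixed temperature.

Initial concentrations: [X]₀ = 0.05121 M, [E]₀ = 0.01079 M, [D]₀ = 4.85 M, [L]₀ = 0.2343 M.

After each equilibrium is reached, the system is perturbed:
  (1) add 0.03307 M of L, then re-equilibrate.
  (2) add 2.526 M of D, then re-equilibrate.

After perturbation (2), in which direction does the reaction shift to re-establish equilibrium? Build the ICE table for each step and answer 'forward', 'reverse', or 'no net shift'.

Direction: forward

Q₀ = 87.43 vs Keq = 0.001608 ⇒ Q>K, reverse
Step 1:
                  X         E         D         L
  Initial   0.05121   0.01079      4.85    0.2343
  Change     0.2337    0.2337    0.2337   -0.2337
  Equil      0.2849    0.2445     5.084 5.6956e-04
  solve Keq expr → x = -0.2337; check Q = 0.001608
Then add 0.03307 M of L.
Step 2:
                  X         E         D         L
  Initial    0.2849    0.2445     5.084   0.03364
  Change    0.03291   0.03291   0.03291  -0.03291
  Equil      0.3179    0.2774     5.117 7.2554e-04
  solve Keq expr → x = -0.03291; check Q = 0.001608
Then add 2.526 M of D.
Step 3:
                  X         E         D         L
  Initial    0.3179    0.2774     7.643 7.2554e-04
  Change  -3.5554e-04 -3.5554e-04 -3.5554e-04 3.5554e-04
  Equil      0.3175    0.2771     7.642  0.001081
  solve Keq expr → x = 3.5554e-04; check Q = 0.001608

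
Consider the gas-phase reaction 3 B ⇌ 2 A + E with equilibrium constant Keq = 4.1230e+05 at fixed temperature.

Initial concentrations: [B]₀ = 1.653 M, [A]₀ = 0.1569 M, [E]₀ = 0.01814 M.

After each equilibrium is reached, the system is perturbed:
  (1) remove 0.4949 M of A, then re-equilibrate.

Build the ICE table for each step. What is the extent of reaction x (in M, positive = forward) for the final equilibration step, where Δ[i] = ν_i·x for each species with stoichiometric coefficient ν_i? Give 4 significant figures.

Q₀ = 9.8870e-05 vs Keq = 4.1230e+05 ⇒ Q<K, forward
Step 1:
                   B          A          E
  init         1.653     0.1569    0.01814
  Δ            -1.64      1.093     0.5467
  eq         0.01289       1.25     0.5648
  solve Keq expr → x = 0.5467; check Q = 4.1230e+05
Then remove 0.4949 M of A.
Step 2:
                   B          A          E
  init       0.01289     0.7554     0.5648
  Δ        -0.003651   0.002434   0.001217
  eq        0.009239     0.7578     0.5661
  solve Keq expr → x = 0.001217; check Q = 4.1230e+05

x = 0.001217 M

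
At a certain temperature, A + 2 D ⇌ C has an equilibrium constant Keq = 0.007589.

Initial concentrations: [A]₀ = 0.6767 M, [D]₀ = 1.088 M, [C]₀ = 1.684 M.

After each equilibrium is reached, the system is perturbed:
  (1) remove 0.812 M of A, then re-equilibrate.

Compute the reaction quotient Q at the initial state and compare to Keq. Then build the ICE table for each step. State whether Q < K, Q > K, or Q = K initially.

Q₀ = 2.102 vs Keq = 0.007589 ⇒ Q>K, reverse
Step 1:
                   A          D          C
  init        0.6767      1.088      1.684
  Δ            1.434      2.867     -1.434
  eq            2.11      3.955     0.2505
  solve Keq expr → x = -1.434; check Q = 0.007589
Then remove 0.812 M of A.
Step 2:
                   A          D          C
  init         1.298      3.955     0.2505
  Δ          0.07491     0.1498   -0.07491
  eq           1.373      4.105     0.1756
  solve Keq expr → x = -0.07491; check Q = 0.007589

Q₀ = 2.102; Q > K (proceeds reverse)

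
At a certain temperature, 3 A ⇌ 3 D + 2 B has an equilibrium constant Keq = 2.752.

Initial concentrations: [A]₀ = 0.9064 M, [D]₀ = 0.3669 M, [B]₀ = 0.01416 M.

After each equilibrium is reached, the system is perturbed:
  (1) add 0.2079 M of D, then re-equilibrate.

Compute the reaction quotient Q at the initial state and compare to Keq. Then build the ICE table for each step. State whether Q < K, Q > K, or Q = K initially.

Q₀ = 1.3299e-05; Q < K (proceeds forward)

Q₀ = 1.3299e-05 vs Keq = 2.752 ⇒ Q<K, forward
Step 1:
                  A         D         B
  I          0.9064    0.3669   0.01416
  C         -0.5571    0.5571    0.3714
  E          0.3493     0.924    0.3856
  solve Keq expr → x = 0.1857; check Q = 2.752
Then add 0.2079 M of D.
Step 2:
                  A         D         B
  I          0.3493     1.132    0.3856
  C         0.04228  -0.04228  -0.02819
  E          0.3916      1.09    0.3574
  solve Keq expr → x = -0.01409; check Q = 2.752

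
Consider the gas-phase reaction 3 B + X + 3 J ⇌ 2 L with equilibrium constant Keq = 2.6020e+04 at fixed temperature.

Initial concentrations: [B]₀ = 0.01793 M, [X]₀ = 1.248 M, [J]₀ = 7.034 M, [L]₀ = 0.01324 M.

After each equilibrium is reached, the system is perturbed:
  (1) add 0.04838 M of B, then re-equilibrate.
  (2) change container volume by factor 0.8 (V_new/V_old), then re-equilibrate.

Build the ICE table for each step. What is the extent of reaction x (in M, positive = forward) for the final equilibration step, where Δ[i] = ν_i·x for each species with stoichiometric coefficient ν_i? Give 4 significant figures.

x = 8.6403e-05 M

Q₀ = 0.07002 vs Keq = 2.6020e+04 ⇒ Q<K, forward
Step 1:
                   B          X          J          L
  I          0.01793      1.248      7.034    0.01324
  C         -0.01755  -0.005849   -0.01755     0.0117
  E       3.8192e-04      1.242      7.016    0.02494
  solve Keq expr → x = 0.005849; check Q = 2.6020e+04
Then add 0.04838 M of B.
Step 2:
                   B          X          J          L
  I          0.04876      1.242      7.016    0.02494
  C         -0.04809   -0.01603   -0.04809    0.03206
  E       6.7015e-04      1.226      6.968      0.057
  solve Keq expr → x = 0.01603; check Q = 2.6020e+04
Then change container volume by factor 0.8 (V_new/V_old).
Step 3:
                   B          X          J          L
  I       8.3769e-04      1.533       8.71    0.07125
  C       -2.5921e-04 -8.6403e-05 -2.5921e-04 1.7281e-04
  E       5.7848e-04      1.533       8.71    0.07142
  solve Keq expr → x = 8.6403e-05; check Q = 2.6020e+04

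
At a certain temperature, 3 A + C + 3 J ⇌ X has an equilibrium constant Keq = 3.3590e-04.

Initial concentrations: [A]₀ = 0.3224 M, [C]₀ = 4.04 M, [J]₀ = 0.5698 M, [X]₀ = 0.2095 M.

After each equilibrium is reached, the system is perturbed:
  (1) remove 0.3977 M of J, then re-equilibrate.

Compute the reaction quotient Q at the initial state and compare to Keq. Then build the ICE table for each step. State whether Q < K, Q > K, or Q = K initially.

Q₀ = 8.365 vs Keq = 3.3590e-04 ⇒ Q>K, reverse
Step 1:
                   A          C          J          X
  Initial     0.3224       4.04     0.5698     0.2095
  Change      0.6224     0.2075     0.6224    -0.2075
  Equil       0.9448      4.247      1.192   0.002039
  solve Keq expr → x = -0.2075; check Q = 3.3590e-04
Then remove 0.3977 M of J.
Step 2:
                   A          C          J          X
  Initial     0.9448      4.247     0.7945   0.002039
  Change    0.004251   0.001417   0.004251  -0.001417
  Equil        0.949      4.249     0.7987 6.2164e-04
  solve Keq expr → x = -0.001417; check Q = 3.3590e-04

Q₀ = 8.365; Q > K (proceeds reverse)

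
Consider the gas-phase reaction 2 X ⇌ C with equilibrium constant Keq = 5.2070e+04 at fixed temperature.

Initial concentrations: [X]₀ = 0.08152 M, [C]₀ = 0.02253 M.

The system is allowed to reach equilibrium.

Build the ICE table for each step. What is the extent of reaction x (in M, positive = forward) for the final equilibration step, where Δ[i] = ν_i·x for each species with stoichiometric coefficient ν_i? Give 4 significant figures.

x = 0.04021 M

Q₀ = 3.39 vs Keq = 5.2070e+04 ⇒ Q<K, forward
Step 1:
                  X         C
  I         0.08152   0.02253
  C        -0.08042   0.04021
  E        0.001098   0.06274
  solve Keq expr → x = 0.04021; check Q = 5.2070e+04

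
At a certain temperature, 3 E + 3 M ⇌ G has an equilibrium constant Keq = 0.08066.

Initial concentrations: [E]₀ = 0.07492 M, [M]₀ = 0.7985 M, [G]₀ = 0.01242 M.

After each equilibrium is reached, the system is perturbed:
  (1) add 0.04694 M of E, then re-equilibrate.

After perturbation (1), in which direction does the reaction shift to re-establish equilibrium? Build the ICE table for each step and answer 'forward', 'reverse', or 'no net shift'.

Q₀ = 58.01 vs Keq = 0.08066 ⇒ Q>K, reverse
Step 1:
                   E          M          G
  init       0.07492     0.7985    0.01242
  Δ          0.03706    0.03706   -0.01235
  eq           0.112     0.8356 6.6075e-05
  solve Keq expr → x = -0.01235; check Q = 0.08066
Then add 0.04694 M of E.
Step 2:
                   E          M          G
  init        0.1589     0.8356 6.6075e-05
  Δ       -3.6374e-04 -3.6374e-04 1.2125e-04
  eq          0.1586     0.8352 1.8732e-04
  solve Keq expr → x = 1.2125e-04; check Q = 0.08066

Direction: forward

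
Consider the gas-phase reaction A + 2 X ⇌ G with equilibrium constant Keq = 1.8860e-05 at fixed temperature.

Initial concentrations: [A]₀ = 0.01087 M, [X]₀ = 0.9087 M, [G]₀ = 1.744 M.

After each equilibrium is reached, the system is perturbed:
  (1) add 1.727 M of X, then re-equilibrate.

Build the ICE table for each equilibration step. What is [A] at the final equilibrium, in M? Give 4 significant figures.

Q₀ = 194.3 vs Keq = 1.8860e-05 ⇒ Q>K, reverse
Step 1:
                  A         X         G
  Initial   0.01087    0.9087     1.744
  Change      1.743     3.487    -1.743
  Equil       1.754     4.395 6.3919e-04
  solve Keq expr → x = -1.743; check Q = 1.8860e-05
Then add 1.727 M of X.
Step 2:
                  A         X         G
  Initial     1.754     6.122 6.3919e-04
  Change  -6.0005e-04   -0.0012 6.0005e-04
  Equil       1.754     6.121  0.001239
  solve Keq expr → x = 6.0005e-04; check Q = 1.8860e-05

[A]_eq = 1.754 M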